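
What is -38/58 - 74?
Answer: -2165/29 ≈ -74.655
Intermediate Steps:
-38/58 - 74 = -38*1/58 - 74 = -19/29 - 74 = -2165/29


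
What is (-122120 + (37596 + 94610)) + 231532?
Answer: 241618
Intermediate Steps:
(-122120 + (37596 + 94610)) + 231532 = (-122120 + 132206) + 231532 = 10086 + 231532 = 241618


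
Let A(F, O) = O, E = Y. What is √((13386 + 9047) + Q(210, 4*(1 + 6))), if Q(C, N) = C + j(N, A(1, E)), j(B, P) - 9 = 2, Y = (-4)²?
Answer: √22654 ≈ 150.51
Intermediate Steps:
Y = 16
E = 16
j(B, P) = 11 (j(B, P) = 9 + 2 = 11)
Q(C, N) = 11 + C (Q(C, N) = C + 11 = 11 + C)
√((13386 + 9047) + Q(210, 4*(1 + 6))) = √((13386 + 9047) + (11 + 210)) = √(22433 + 221) = √22654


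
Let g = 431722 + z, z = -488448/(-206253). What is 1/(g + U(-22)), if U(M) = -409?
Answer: 22917/9884454293 ≈ 2.3185e-6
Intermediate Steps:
z = 54272/22917 (z = -488448*(-1/206253) = 54272/22917 ≈ 2.3682)
g = 9893827346/22917 (g = 431722 + 54272/22917 = 9893827346/22917 ≈ 4.3172e+5)
1/(g + U(-22)) = 1/(9893827346/22917 - 409) = 1/(9884454293/22917) = 22917/9884454293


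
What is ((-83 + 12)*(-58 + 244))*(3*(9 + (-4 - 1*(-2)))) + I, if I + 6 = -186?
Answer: -277518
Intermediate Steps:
I = -192 (I = -6 - 186 = -192)
((-83 + 12)*(-58 + 244))*(3*(9 + (-4 - 1*(-2)))) + I = ((-83 + 12)*(-58 + 244))*(3*(9 + (-4 - 1*(-2)))) - 192 = (-71*186)*(3*(9 + (-4 + 2))) - 192 = -39618*(9 - 2) - 192 = -39618*7 - 192 = -13206*21 - 192 = -277326 - 192 = -277518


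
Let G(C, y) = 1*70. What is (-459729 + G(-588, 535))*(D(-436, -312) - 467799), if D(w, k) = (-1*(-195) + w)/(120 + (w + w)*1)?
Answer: 161700960669013/752 ≈ 2.1503e+11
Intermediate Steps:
G(C, y) = 70
D(w, k) = (195 + w)/(120 + 2*w) (D(w, k) = (195 + w)/(120 + (2*w)*1) = (195 + w)/(120 + 2*w))
(-459729 + G(-588, 535))*(D(-436, -312) - 467799) = (-459729 + 70)*((195 - 436)/(2*(60 - 436)) - 467799) = -459659*((1/2)*(-241)/(-376) - 467799) = -459659*((1/2)*(-1/376)*(-241) - 467799) = -459659*(241/752 - 467799) = -459659*(-351784607/752) = 161700960669013/752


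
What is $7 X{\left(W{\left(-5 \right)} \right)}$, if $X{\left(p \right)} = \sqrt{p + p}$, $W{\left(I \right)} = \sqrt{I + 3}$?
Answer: $7 \cdot 2^{\frac{3}{4}} \sqrt{i} \approx 8.3244 + 8.3244 i$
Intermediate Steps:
$W{\left(I \right)} = \sqrt{3 + I}$
$X{\left(p \right)} = \sqrt{2} \sqrt{p}$ ($X{\left(p \right)} = \sqrt{2 p} = \sqrt{2} \sqrt{p}$)
$7 X{\left(W{\left(-5 \right)} \right)} = 7 \sqrt{2} \sqrt{\sqrt{3 - 5}} = 7 \sqrt{2} \sqrt{\sqrt{-2}} = 7 \sqrt{2} \sqrt{i \sqrt{2}} = 7 \sqrt{2} \sqrt[4]{2} \sqrt{i} = 7 \cdot 2^{\frac{3}{4}} \sqrt{i}$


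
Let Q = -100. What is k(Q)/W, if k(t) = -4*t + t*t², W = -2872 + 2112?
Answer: 24990/19 ≈ 1315.3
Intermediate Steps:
W = -760
k(t) = t³ - 4*t (k(t) = -4*t + t³ = t³ - 4*t)
k(Q)/W = -100*(-4 + (-100)²)/(-760) = -100*(-4 + 10000)*(-1/760) = -100*9996*(-1/760) = -999600*(-1/760) = 24990/19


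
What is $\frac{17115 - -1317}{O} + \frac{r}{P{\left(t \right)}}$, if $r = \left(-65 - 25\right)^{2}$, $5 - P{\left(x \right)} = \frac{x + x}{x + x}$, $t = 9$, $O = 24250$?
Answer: $\frac{24562341}{12125} \approx 2025.8$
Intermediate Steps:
$P{\left(x \right)} = 4$ ($P{\left(x \right)} = 5 - \frac{x + x}{x + x} = 5 - \frac{2 x}{2 x} = 5 - 2 x \frac{1}{2 x} = 5 - 1 = 4$)
$r = 8100$ ($r = \left(-90\right)^{2} = 8100$)
$\frac{17115 - -1317}{O} + \frac{r}{P{\left(t \right)}} = \frac{17115 - -1317}{24250} + \frac{8100}{4} = \left(17115 + 1317\right) \frac{1}{24250} + 8100 \cdot \frac{1}{4} = 18432 \cdot \frac{1}{24250} + 2025 = \frac{9216}{12125} + 2025 = \frac{24562341}{12125}$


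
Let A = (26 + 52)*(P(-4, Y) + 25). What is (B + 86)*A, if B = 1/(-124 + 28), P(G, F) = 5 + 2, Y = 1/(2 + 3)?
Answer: 214630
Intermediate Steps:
Y = ⅕ (Y = 1/5 = ⅕ ≈ 0.20000)
P(G, F) = 7
B = -1/96 (B = 1/(-96) = -1/96 ≈ -0.010417)
A = 2496 (A = (26 + 52)*(7 + 25) = 78*32 = 2496)
(B + 86)*A = (-1/96 + 86)*2496 = (8255/96)*2496 = 214630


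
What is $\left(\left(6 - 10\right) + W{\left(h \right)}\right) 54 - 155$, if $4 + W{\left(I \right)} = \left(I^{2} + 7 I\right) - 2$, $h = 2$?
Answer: $277$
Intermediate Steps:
$W{\left(I \right)} = -6 + I^{2} + 7 I$ ($W{\left(I \right)} = -4 - \left(2 - I^{2} - 7 I\right) = -4 + \left(-2 + I^{2} + 7 I\right) = -6 + I^{2} + 7 I$)
$\left(\left(6 - 10\right) + W{\left(h \right)}\right) 54 - 155 = \left(\left(6 - 10\right) + \left(-6 + 2^{2} + 7 \cdot 2\right)\right) 54 - 155 = \left(-4 + \left(-6 + 4 + 14\right)\right) 54 - 155 = \left(-4 + 12\right) 54 - 155 = 8 \cdot 54 - 155 = 432 - 155 = 277$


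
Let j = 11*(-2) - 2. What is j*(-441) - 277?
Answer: 10307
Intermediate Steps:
j = -24 (j = -22 - 2 = -24)
j*(-441) - 277 = -24*(-441) - 277 = 10584 - 277 = 10307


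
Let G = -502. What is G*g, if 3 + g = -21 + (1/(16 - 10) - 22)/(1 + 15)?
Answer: 611185/48 ≈ 12733.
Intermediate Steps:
g = -2435/96 (g = -3 + (-21 + (1/(16 - 10) - 22)/(1 + 15)) = -3 + (-21 + (1/6 - 22)/16) = -3 + (-21 + (1/6 - 22)*(1/16)) = -3 + (-21 - 131/6*1/16) = -3 + (-21 - 131/96) = -3 - 2147/96 = -2435/96 ≈ -25.365)
G*g = -502*(-2435/96) = 611185/48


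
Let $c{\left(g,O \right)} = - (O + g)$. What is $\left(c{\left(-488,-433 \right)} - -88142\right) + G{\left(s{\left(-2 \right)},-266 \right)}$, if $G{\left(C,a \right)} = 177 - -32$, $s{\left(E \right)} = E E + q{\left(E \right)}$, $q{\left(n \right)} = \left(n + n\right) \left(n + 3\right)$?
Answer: $89272$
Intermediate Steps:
$q{\left(n \right)} = 2 n \left(3 + n\right)$
$c{\left(g,O \right)} = - O - g$
$s{\left(E \right)} = E^{2} + 2 E \left(3 + E\right)$ ($s{\left(E \right)} = E E + 2 E \left(3 + E\right) = E^{2} + 2 E \left(3 + E\right)$)
$G{\left(C,a \right)} = 209$ ($G{\left(C,a \right)} = 177 + 32 = 209$)
$\left(c{\left(-488,-433 \right)} - -88142\right) + G{\left(s{\left(-2 \right)},-266 \right)} = \left(\left(\left(-1\right) \left(-433\right) - -488\right) - -88142\right) + 209 = \left(\left(433 + 488\right) + 88142\right) + 209 = \left(921 + 88142\right) + 209 = 89063 + 209 = 89272$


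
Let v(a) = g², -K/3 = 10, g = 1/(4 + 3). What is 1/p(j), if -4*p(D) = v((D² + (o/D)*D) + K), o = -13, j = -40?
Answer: -196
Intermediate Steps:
g = ⅐ (g = 1/7 = ⅐ ≈ 0.14286)
K = -30 (K = -3*10 = -30)
v(a) = 1/49 (v(a) = (⅐)² = 1/49)
p(D) = -1/196 (p(D) = -¼*1/49 = -1/196)
1/p(j) = 1/(-1/196) = -196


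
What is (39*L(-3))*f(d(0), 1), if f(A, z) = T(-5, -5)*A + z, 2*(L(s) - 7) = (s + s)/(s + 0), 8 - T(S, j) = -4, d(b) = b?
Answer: 312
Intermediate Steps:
T(S, j) = 12 (T(S, j) = 8 - 1*(-4) = 8 + 4 = 12)
L(s) = 8 (L(s) = 7 + ((s + s)/(s + 0))/2 = 7 + ((2*s)/s)/2 = 7 + (½)*2 = 7 + 1 = 8)
f(A, z) = z + 12*A (f(A, z) = 12*A + z = z + 12*A)
(39*L(-3))*f(d(0), 1) = (39*8)*(1 + 12*0) = 312*(1 + 0) = 312*1 = 312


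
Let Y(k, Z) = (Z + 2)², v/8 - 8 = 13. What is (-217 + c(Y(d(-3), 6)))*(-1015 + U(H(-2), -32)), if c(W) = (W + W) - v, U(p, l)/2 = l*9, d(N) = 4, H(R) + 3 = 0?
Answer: 408887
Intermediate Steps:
H(R) = -3 (H(R) = -3 + 0 = -3)
v = 168 (v = 64 + 8*13 = 64 + 104 = 168)
Y(k, Z) = (2 + Z)²
U(p, l) = 18*l (U(p, l) = 2*(l*9) = 2*(9*l) = 18*l)
c(W) = -168 + 2*W (c(W) = (W + W) - 1*168 = 2*W - 168 = -168 + 2*W)
(-217 + c(Y(d(-3), 6)))*(-1015 + U(H(-2), -32)) = (-217 + (-168 + 2*(2 + 6)²))*(-1015 + 18*(-32)) = (-217 + (-168 + 2*8²))*(-1015 - 576) = (-217 + (-168 + 2*64))*(-1591) = (-217 + (-168 + 128))*(-1591) = (-217 - 40)*(-1591) = -257*(-1591) = 408887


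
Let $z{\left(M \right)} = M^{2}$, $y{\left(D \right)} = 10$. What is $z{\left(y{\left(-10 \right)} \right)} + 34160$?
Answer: $34260$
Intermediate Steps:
$z{\left(y{\left(-10 \right)} \right)} + 34160 = 10^{2} + 34160 = 100 + 34160 = 34260$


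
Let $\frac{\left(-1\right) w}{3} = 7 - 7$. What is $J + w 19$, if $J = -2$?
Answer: $-2$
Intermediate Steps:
$w = 0$ ($w = - 3 \left(7 - 7\right) = \left(-3\right) 0 = 0$)
$J + w 19 = -2 + 0 \cdot 19 = -2 + 0 = -2$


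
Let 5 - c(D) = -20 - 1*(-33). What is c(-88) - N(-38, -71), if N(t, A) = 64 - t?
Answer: -110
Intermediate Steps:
c(D) = -8 (c(D) = 5 - (-20 - 1*(-33)) = 5 - (-20 + 33) = 5 - 1*13 = 5 - 13 = -8)
c(-88) - N(-38, -71) = -8 - (64 - 1*(-38)) = -8 - (64 + 38) = -8 - 1*102 = -8 - 102 = -110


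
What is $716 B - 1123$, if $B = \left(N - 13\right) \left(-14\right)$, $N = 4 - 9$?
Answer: $179309$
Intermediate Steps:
$N = -5$
$B = 252$ ($B = \left(-5 - 13\right) \left(-14\right) = \left(-18\right) \left(-14\right) = 252$)
$716 B - 1123 = 716 \cdot 252 - 1123 = 180432 - 1123 = 179309$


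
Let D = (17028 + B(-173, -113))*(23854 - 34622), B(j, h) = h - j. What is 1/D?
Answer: -1/184003584 ≈ -5.4347e-9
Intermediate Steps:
D = -184003584 (D = (17028 + (-113 - 1*(-173)))*(23854 - 34622) = (17028 + (-113 + 173))*(-10768) = (17028 + 60)*(-10768) = 17088*(-10768) = -184003584)
1/D = 1/(-184003584) = -1/184003584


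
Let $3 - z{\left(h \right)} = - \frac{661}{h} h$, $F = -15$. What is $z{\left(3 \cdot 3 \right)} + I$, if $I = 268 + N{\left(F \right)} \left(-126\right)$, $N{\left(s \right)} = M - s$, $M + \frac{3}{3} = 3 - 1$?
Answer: $-1084$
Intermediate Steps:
$M = 1$ ($M = -1 + \left(3 - 1\right) = -1 + 2 = 1$)
$N{\left(s \right)} = 1 - s$
$z{\left(h \right)} = 664$ ($z{\left(h \right)} = 3 - - \frac{661}{h} h = 3 - -661 = 3 + 661 = 664$)
$I = -1748$ ($I = 268 + \left(1 - -15\right) \left(-126\right) = 268 + \left(1 + 15\right) \left(-126\right) = 268 + 16 \left(-126\right) = 268 - 2016 = -1748$)
$z{\left(3 \cdot 3 \right)} + I = 664 - 1748 = -1084$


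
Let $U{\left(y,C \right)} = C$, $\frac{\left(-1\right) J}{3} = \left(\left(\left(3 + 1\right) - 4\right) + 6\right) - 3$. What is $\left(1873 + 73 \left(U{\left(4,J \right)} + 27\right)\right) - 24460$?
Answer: $-21273$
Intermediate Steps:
$J = -9$ ($J = - 3 \left(\left(\left(\left(3 + 1\right) - 4\right) + 6\right) - 3\right) = - 3 \left(\left(\left(4 - 4\right) + 6\right) - 3\right) = - 3 \left(\left(0 + 6\right) - 3\right) = - 3 \left(6 - 3\right) = \left(-3\right) 3 = -9$)
$\left(1873 + 73 \left(U{\left(4,J \right)} + 27\right)\right) - 24460 = \left(1873 + 73 \left(-9 + 27\right)\right) - 24460 = \left(1873 + 73 \cdot 18\right) - 24460 = \left(1873 + 1314\right) - 24460 = 3187 - 24460 = -21273$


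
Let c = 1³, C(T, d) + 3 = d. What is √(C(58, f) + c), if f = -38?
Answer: 2*I*√10 ≈ 6.3246*I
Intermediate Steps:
C(T, d) = -3 + d
c = 1
√(C(58, f) + c) = √((-3 - 38) + 1) = √(-41 + 1) = √(-40) = 2*I*√10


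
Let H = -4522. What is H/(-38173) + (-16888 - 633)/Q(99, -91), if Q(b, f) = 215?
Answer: -667856903/8207195 ≈ -81.375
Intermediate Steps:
H/(-38173) + (-16888 - 633)/Q(99, -91) = -4522/(-38173) + (-16888 - 633)/215 = -4522*(-1/38173) - 17521*1/215 = 4522/38173 - 17521/215 = -667856903/8207195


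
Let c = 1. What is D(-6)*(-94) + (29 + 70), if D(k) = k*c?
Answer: 663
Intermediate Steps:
D(k) = k (D(k) = k*1 = k)
D(-6)*(-94) + (29 + 70) = -6*(-94) + (29 + 70) = 564 + 99 = 663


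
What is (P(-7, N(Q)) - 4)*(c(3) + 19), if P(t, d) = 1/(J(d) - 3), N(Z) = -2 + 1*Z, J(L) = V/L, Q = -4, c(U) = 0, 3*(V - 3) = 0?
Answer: -570/7 ≈ -81.429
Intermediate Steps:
V = 3 (V = 3 + (⅓)*0 = 3 + 0 = 3)
J(L) = 3/L
N(Z) = -2 + Z
P(t, d) = 1/(-3 + 3/d) (P(t, d) = 1/(3/d - 3) = 1/(-3 + 3/d))
(P(-7, N(Q)) - 4)*(c(3) + 19) = (-(-2 - 4)/(-3 + 3*(-2 - 4)) - 4)*(0 + 19) = (-1*(-6)/(-3 + 3*(-6)) - 4)*19 = (-1*(-6)/(-3 - 18) - 4)*19 = (-1*(-6)/(-21) - 4)*19 = (-1*(-6)*(-1/21) - 4)*19 = (-2/7 - 4)*19 = -30/7*19 = -570/7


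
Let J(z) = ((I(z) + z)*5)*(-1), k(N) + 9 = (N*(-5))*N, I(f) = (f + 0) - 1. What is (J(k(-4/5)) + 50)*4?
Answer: 708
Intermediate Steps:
I(f) = -1 + f (I(f) = f - 1 = -1 + f)
k(N) = -9 - 5*N² (k(N) = -9 + (N*(-5))*N = -9 + (-5*N)*N = -9 - 5*N²)
J(z) = 5 - 10*z (J(z) = (((-1 + z) + z)*5)*(-1) = ((-1 + 2*z)*5)*(-1) = (-5 + 10*z)*(-1) = 5 - 10*z)
(J(k(-4/5)) + 50)*4 = ((5 - 10*(-9 - 5*(-4/5)²)) + 50)*4 = ((5 - 10*(-9 - 5*(-4*⅕)²)) + 50)*4 = ((5 - 10*(-9 - 5*(-⅘)²)) + 50)*4 = ((5 - 10*(-9 - 5*16/25)) + 50)*4 = ((5 - 10*(-9 - 16/5)) + 50)*4 = ((5 - 10*(-61/5)) + 50)*4 = ((5 + 122) + 50)*4 = (127 + 50)*4 = 177*4 = 708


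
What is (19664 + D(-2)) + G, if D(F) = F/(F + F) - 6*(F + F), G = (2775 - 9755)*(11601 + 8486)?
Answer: -280375143/2 ≈ -1.4019e+8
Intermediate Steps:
G = -140207260 (G = -6980*20087 = -140207260)
D(F) = 1/2 - 12*F (D(F) = F/((2*F)) - 12*F = F*(1/(2*F)) - 12*F = 1/2 - 12*F)
(19664 + D(-2)) + G = (19664 + (1/2 - 12*(-2))) - 140207260 = (19664 + (1/2 + 24)) - 140207260 = (19664 + 49/2) - 140207260 = 39377/2 - 140207260 = -280375143/2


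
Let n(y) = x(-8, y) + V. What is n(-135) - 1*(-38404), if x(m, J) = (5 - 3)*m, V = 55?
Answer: 38443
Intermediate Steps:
x(m, J) = 2*m
n(y) = 39 (n(y) = 2*(-8) + 55 = -16 + 55 = 39)
n(-135) - 1*(-38404) = 39 - 1*(-38404) = 39 + 38404 = 38443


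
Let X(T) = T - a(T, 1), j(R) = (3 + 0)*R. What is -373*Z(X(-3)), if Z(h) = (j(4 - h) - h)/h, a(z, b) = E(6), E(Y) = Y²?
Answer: 20888/13 ≈ 1606.8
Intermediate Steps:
a(z, b) = 36 (a(z, b) = 6² = 36)
j(R) = 3*R
X(T) = -36 + T (X(T) = T - 1*36 = T - 36 = -36 + T)
Z(h) = (12 - 4*h)/h (Z(h) = (3*(4 - h) - h)/h = ((12 - 3*h) - h)/h = (12 - 4*h)/h)
-373*Z(X(-3)) = -373*(-4 + 12/(-36 - 3)) = -373*(-4 + 12/(-39)) = -373*(-4 + 12*(-1/39)) = -373*(-4 - 4/13) = -373*(-56/13) = 20888/13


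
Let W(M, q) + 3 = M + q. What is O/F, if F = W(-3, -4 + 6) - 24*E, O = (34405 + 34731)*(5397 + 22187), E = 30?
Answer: -476761856/181 ≈ -2.6340e+6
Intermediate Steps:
W(M, q) = -3 + M + q (W(M, q) = -3 + (M + q) = -3 + M + q)
O = 1907047424 (O = 69136*27584 = 1907047424)
F = -724 (F = (-3 - 3 + (-4 + 6)) - 24*30 = (-3 - 3 + 2) - 720 = -4 - 720 = -724)
O/F = 1907047424/(-724) = 1907047424*(-1/724) = -476761856/181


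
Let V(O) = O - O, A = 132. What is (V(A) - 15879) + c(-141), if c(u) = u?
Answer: -16020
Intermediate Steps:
V(O) = 0
(V(A) - 15879) + c(-141) = (0 - 15879) - 141 = -15879 - 141 = -16020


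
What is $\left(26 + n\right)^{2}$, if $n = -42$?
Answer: $256$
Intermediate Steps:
$\left(26 + n\right)^{2} = \left(26 - 42\right)^{2} = \left(-16\right)^{2} = 256$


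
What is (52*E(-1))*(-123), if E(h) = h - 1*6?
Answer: 44772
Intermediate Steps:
E(h) = -6 + h (E(h) = h - 6 = -6 + h)
(52*E(-1))*(-123) = (52*(-6 - 1))*(-123) = (52*(-7))*(-123) = -364*(-123) = 44772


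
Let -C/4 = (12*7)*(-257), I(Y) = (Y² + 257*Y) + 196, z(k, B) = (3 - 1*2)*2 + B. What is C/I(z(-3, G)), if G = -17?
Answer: -43176/1717 ≈ -25.146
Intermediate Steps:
z(k, B) = 2 + B (z(k, B) = (3 - 2)*2 + B = 1*2 + B = 2 + B)
I(Y) = 196 + Y² + 257*Y
C = 86352 (C = -4*12*7*(-257) = -336*(-257) = -4*(-21588) = 86352)
C/I(z(-3, G)) = 86352/(196 + (2 - 17)² + 257*(2 - 17)) = 86352/(196 + (-15)² + 257*(-15)) = 86352/(196 + 225 - 3855) = 86352/(-3434) = 86352*(-1/3434) = -43176/1717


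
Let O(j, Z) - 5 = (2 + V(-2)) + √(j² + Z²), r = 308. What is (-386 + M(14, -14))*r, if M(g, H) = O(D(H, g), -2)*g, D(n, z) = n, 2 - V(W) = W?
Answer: -71456 + 43120*√2 ≈ -10475.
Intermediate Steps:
V(W) = 2 - W
O(j, Z) = 11 + √(Z² + j²) (O(j, Z) = 5 + ((2 + (2 - 1*(-2))) + √(j² + Z²)) = 5 + ((2 + (2 + 2)) + √(Z² + j²)) = 5 + ((2 + 4) + √(Z² + j²)) = 5 + (6 + √(Z² + j²)) = 11 + √(Z² + j²))
M(g, H) = g*(11 + √(4 + H²)) (M(g, H) = (11 + √((-2)² + H²))*g = (11 + √(4 + H²))*g = g*(11 + √(4 + H²)))
(-386 + M(14, -14))*r = (-386 + 14*(11 + √(4 + (-14)²)))*308 = (-386 + 14*(11 + √(4 + 196)))*308 = (-386 + 14*(11 + √200))*308 = (-386 + 14*(11 + 10*√2))*308 = (-386 + (154 + 140*√2))*308 = (-232 + 140*√2)*308 = -71456 + 43120*√2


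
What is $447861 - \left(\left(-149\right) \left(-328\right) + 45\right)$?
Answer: $398944$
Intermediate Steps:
$447861 - \left(\left(-149\right) \left(-328\right) + 45\right) = 447861 - \left(48872 + 45\right) = 447861 - 48917 = 398944$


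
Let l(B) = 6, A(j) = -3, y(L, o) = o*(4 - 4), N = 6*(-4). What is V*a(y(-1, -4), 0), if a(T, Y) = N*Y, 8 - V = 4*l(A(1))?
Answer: 0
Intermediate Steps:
N = -24
y(L, o) = 0 (y(L, o) = o*0 = 0)
V = -16 (V = 8 - 4*6 = 8 - 1*24 = 8 - 24 = -16)
a(T, Y) = -24*Y
V*a(y(-1, -4), 0) = -(-384)*0 = -16*0 = 0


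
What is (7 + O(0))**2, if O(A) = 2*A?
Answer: 49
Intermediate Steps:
(7 + O(0))**2 = (7 + 2*0)**2 = (7 + 0)**2 = 7**2 = 49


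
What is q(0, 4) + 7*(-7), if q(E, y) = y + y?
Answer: -41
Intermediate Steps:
q(E, y) = 2*y
q(0, 4) + 7*(-7) = 2*4 + 7*(-7) = 8 - 49 = -41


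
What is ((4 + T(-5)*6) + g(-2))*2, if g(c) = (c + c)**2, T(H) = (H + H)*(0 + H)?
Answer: 640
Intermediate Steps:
T(H) = 2*H**2 (T(H) = (2*H)*H = 2*H**2)
g(c) = 4*c**2 (g(c) = (2*c)**2 = 4*c**2)
((4 + T(-5)*6) + g(-2))*2 = ((4 + (2*(-5)**2)*6) + 4*(-2)**2)*2 = ((4 + (2*25)*6) + 4*4)*2 = ((4 + 50*6) + 16)*2 = ((4 + 300) + 16)*2 = (304 + 16)*2 = 320*2 = 640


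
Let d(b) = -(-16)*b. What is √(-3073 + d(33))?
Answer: I*√2545 ≈ 50.448*I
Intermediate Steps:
d(b) = 16*b
√(-3073 + d(33)) = √(-3073 + 16*33) = √(-3073 + 528) = √(-2545) = I*√2545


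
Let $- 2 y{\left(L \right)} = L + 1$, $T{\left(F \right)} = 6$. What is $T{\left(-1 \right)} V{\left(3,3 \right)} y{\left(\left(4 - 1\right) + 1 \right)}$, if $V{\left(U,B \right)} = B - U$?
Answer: $0$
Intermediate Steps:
$y{\left(L \right)} = - \frac{1}{2} - \frac{L}{2}$ ($y{\left(L \right)} = - \frac{L + 1}{2} = - \frac{1 + L}{2} = - \frac{1}{2} - \frac{L}{2}$)
$T{\left(-1 \right)} V{\left(3,3 \right)} y{\left(\left(4 - 1\right) + 1 \right)} = 6 \left(3 - 3\right) \left(- \frac{1}{2} - \frac{\left(4 - 1\right) + 1}{2}\right) = 6 \left(3 - 3\right) \left(- \frac{1}{2} - \frac{3 + 1}{2}\right) = 6 \cdot 0 \left(- \frac{1}{2} - 2\right) = 0 \left(- \frac{1}{2} - 2\right) = 0 \left(- \frac{5}{2}\right) = 0$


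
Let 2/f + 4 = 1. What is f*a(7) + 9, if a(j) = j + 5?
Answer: 1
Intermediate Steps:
a(j) = 5 + j
f = -⅔ (f = 2/(-4 + 1) = 2/(-3) = 2*(-⅓) = -⅔ ≈ -0.66667)
f*a(7) + 9 = -2*(5 + 7)/3 + 9 = -⅔*12 + 9 = -8 + 9 = 1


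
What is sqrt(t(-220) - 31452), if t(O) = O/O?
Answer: I*sqrt(31451) ≈ 177.34*I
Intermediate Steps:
t(O) = 1
sqrt(t(-220) - 31452) = sqrt(1 - 31452) = sqrt(-31451) = I*sqrt(31451)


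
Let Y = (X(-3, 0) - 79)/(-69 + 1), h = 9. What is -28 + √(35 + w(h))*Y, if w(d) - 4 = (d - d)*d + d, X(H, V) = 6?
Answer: -28 + 73*√3/17 ≈ -20.562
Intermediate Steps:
w(d) = 4 + d (w(d) = 4 + ((d - d)*d + d) = 4 + (0*d + d) = 4 + (0 + d) = 4 + d)
Y = 73/68 (Y = (6 - 79)/(-69 + 1) = -73/(-68) = -73*(-1/68) = 73/68 ≈ 1.0735)
-28 + √(35 + w(h))*Y = -28 + √(35 + (4 + 9))*(73/68) = -28 + √(35 + 13)*(73/68) = -28 + √48*(73/68) = -28 + (4*√3)*(73/68) = -28 + 73*√3/17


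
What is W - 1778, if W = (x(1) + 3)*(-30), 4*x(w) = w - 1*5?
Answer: -1838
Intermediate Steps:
x(w) = -5/4 + w/4 (x(w) = (w - 1*5)/4 = (w - 5)/4 = (-5 + w)/4 = -5/4 + w/4)
W = -60 (W = ((-5/4 + (1/4)*1) + 3)*(-30) = ((-5/4 + 1/4) + 3)*(-30) = (-1 + 3)*(-30) = 2*(-30) = -60)
W - 1778 = -60 - 1778 = -1838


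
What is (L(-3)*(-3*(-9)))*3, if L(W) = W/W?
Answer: 81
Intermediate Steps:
L(W) = 1
(L(-3)*(-3*(-9)))*3 = (1*(-3*(-9)))*3 = (1*27)*3 = 27*3 = 81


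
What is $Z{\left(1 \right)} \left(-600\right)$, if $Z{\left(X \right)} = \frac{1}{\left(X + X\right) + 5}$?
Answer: $- \frac{600}{7} \approx -85.714$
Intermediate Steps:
$Z{\left(X \right)} = \frac{1}{5 + 2 X}$ ($Z{\left(X \right)} = \frac{1}{2 X + 5} = \frac{1}{5 + 2 X}$)
$Z{\left(1 \right)} \left(-600\right) = \frac{1}{5 + 2 \cdot 1} \left(-600\right) = \frac{1}{5 + 2} \left(-600\right) = \frac{1}{7} \left(-600\right) = - \frac{600}{7}$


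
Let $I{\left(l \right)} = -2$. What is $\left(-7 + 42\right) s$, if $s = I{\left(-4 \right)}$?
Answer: $-70$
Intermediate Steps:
$s = -2$
$\left(-7 + 42\right) s = \left(-7 + 42\right) \left(-2\right) = 35 \left(-2\right) = -70$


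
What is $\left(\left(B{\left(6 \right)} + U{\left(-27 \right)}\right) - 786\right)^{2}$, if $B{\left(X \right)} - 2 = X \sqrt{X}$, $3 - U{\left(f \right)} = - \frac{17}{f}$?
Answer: $\frac{445536280}{729} - \frac{84416 \sqrt{6}}{9} \approx 5.8819 \cdot 10^{5}$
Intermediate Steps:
$U{\left(f \right)} = 3 + \frac{17}{f}$ ($U{\left(f \right)} = 3 - - \frac{17}{f} = 3 + \frac{17}{f}$)
$B{\left(X \right)} = 2 + X^{\frac{3}{2}}$ ($B{\left(X \right)} = 2 + X \sqrt{X} = 2 + X^{\frac{3}{2}}$)
$\left(\left(B{\left(6 \right)} + U{\left(-27 \right)}\right) - 786\right)^{2} = \left(\left(\left(2 + 6^{\frac{3}{2}}\right) + \left(3 + \frac{17}{-27}\right)\right) - 786\right)^{2} = \left(\left(\left(2 + 6 \sqrt{6}\right) + \left(3 + 17 \left(- \frac{1}{27}\right)\right)\right) - 786\right)^{2} = \left(\left(\left(2 + 6 \sqrt{6}\right) + \left(3 - \frac{17}{27}\right)\right) - 786\right)^{2} = \left(\left(\left(2 + 6 \sqrt{6}\right) + \frac{64}{27}\right) - 786\right)^{2} = \left(\left(\frac{118}{27} + 6 \sqrt{6}\right) - 786\right)^{2} = \left(- \frac{21104}{27} + 6 \sqrt{6}\right)^{2}$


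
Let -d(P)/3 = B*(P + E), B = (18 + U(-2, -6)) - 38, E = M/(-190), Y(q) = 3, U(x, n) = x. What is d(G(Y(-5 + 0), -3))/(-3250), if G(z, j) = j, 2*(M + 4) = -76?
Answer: 8712/154375 ≈ 0.056434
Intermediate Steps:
M = -42 (M = -4 + (½)*(-76) = -4 - 38 = -42)
E = 21/95 (E = -42/(-190) = -42*(-1/190) = 21/95 ≈ 0.22105)
B = -22 (B = (18 - 2) - 38 = 16 - 38 = -22)
d(P) = 1386/95 + 66*P (d(P) = -(-66)*(P + 21/95) = -(-66)*(21/95 + P) = -3*(-462/95 - 22*P) = 1386/95 + 66*P)
d(G(Y(-5 + 0), -3))/(-3250) = (1386/95 + 66*(-3))/(-3250) = (1386/95 - 198)*(-1/3250) = -17424/95*(-1/3250) = 8712/154375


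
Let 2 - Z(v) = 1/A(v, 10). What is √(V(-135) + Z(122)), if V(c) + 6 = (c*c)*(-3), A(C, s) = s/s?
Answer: 2*I*√13670 ≈ 233.84*I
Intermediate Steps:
A(C, s) = 1
Z(v) = 1 (Z(v) = 2 - 1/1 = 2 - 1*1 = 2 - 1 = 1)
V(c) = -6 - 3*c² (V(c) = -6 + (c*c)*(-3) = -6 + c²*(-3) = -6 - 3*c²)
√(V(-135) + Z(122)) = √((-6 - 3*(-135)²) + 1) = √((-6 - 3*18225) + 1) = √((-6 - 54675) + 1) = √(-54681 + 1) = √(-54680) = 2*I*√13670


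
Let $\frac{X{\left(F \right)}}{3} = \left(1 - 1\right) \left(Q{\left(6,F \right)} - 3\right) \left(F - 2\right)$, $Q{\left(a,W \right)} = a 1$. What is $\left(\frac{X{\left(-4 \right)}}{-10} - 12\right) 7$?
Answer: $-84$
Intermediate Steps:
$Q{\left(a,W \right)} = a$
$X{\left(F \right)} = 0$ ($X{\left(F \right)} = 3 \left(1 - 1\right) \left(6 - 3\right) \left(F - 2\right) = 3 \cdot 0 \cdot 3 \left(-2 + F\right) = 3 \cdot 0 \left(-2 + F\right) = 3 \cdot 0 = 0$)
$\left(\frac{X{\left(-4 \right)}}{-10} - 12\right) 7 = \left(\frac{0}{-10} - 12\right) 7 = \left(0 \left(- \frac{1}{10}\right) - 12\right) 7 = \left(0 - 12\right) 7 = \left(-12\right) 7 = -84$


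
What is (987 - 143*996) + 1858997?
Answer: 1717556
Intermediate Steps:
(987 - 143*996) + 1858997 = (987 - 142428) + 1858997 = -141441 + 1858997 = 1717556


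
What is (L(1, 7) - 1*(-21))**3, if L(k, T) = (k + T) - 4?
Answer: 15625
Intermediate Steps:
L(k, T) = -4 + T + k (L(k, T) = (T + k) - 4 = -4 + T + k)
(L(1, 7) - 1*(-21))**3 = ((-4 + 7 + 1) - 1*(-21))**3 = (4 + 21)**3 = 25**3 = 15625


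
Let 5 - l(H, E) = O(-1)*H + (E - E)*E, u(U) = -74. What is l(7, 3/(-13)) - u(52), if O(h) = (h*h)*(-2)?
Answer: 93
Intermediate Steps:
O(h) = -2*h² (O(h) = h²*(-2) = -2*h²)
l(H, E) = 5 + 2*H (l(H, E) = 5 - ((-2*(-1)²)*H + (E - E)*E) = 5 - ((-2*1)*H + 0*E) = 5 - (-2*H + 0) = 5 - (-2)*H = 5 + 2*H)
l(7, 3/(-13)) - u(52) = (5 + 2*7) - 1*(-74) = (5 + 14) + 74 = 19 + 74 = 93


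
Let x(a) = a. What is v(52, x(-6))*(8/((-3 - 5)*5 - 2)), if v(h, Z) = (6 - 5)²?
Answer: -4/21 ≈ -0.19048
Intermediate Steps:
v(h, Z) = 1 (v(h, Z) = 1² = 1)
v(52, x(-6))*(8/((-3 - 5)*5 - 2)) = 1*(8/((-3 - 5)*5 - 2)) = 1*(8/(-8*5 - 2)) = 1*(8/(-40 - 2)) = 1*(8/(-42)) = 1*(-1/42*8) = 1*(-4/21) = -4/21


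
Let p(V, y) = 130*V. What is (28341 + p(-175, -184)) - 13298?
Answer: -7707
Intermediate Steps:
(28341 + p(-175, -184)) - 13298 = (28341 + 130*(-175)) - 13298 = (28341 - 22750) - 13298 = 5591 - 13298 = -7707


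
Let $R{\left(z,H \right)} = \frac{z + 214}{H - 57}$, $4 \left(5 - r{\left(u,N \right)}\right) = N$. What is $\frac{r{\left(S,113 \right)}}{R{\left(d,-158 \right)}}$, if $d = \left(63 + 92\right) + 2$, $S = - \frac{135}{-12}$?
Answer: $\frac{19995}{1484} \approx 13.474$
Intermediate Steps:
$S = \frac{45}{4}$ ($S = \left(-135\right) \left(- \frac{1}{12}\right) = \frac{45}{4} \approx 11.25$)
$r{\left(u,N \right)} = 5 - \frac{N}{4}$
$d = 157$ ($d = 155 + 2 = 157$)
$R{\left(z,H \right)} = \frac{214 + z}{-57 + H}$
$\frac{r{\left(S,113 \right)}}{R{\left(d,-158 \right)}} = \frac{5 - \frac{113}{4}}{\frac{1}{-57 - 158} \left(214 + 157\right)} = \frac{5 - \frac{113}{4}}{\frac{1}{-215} \cdot 371} = - \frac{93}{4 \left(\left(- \frac{1}{215}\right) 371\right)} = - \frac{93}{4 \left(- \frac{371}{215}\right)} = \left(- \frac{93}{4}\right) \left(- \frac{215}{371}\right) = \frac{19995}{1484}$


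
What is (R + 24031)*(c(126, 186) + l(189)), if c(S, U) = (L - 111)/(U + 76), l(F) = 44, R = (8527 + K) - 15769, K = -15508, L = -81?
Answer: 7260708/131 ≈ 55425.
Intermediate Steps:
R = -22750 (R = (8527 - 15508) - 15769 = -6981 - 15769 = -22750)
c(S, U) = -192/(76 + U) (c(S, U) = (-81 - 111)/(U + 76) = -192/(76 + U))
(R + 24031)*(c(126, 186) + l(189)) = (-22750 + 24031)*(-192/(76 + 186) + 44) = 1281*(-192/262 + 44) = 1281*(-192*1/262 + 44) = 1281*(-96/131 + 44) = 1281*(5668/131) = 7260708/131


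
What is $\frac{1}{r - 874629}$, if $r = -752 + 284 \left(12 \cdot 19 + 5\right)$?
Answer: $- \frac{1}{809209} \approx -1.2358 \cdot 10^{-6}$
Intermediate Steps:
$r = 65420$ ($r = -752 + 284 \left(228 + 5\right) = -752 + 284 \cdot 233 = -752 + 66172 = 65420$)
$\frac{1}{r - 874629} = \frac{1}{65420 - 874629} = \frac{1}{-809209} = - \frac{1}{809209}$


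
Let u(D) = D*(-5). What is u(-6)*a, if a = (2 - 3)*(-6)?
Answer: 180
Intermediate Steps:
u(D) = -5*D
a = 6 (a = -1*(-6) = 6)
u(-6)*a = -5*(-6)*6 = 30*6 = 180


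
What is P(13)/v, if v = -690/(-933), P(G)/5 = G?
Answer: 4043/46 ≈ 87.891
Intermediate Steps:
P(G) = 5*G
v = 230/311 (v = -690*(-1/933) = 230/311 ≈ 0.73955)
P(13)/v = (5*13)/(230/311) = 65*(311/230) = 4043/46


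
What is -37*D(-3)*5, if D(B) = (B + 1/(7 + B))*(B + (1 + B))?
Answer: -10175/4 ≈ -2543.8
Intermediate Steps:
D(B) = (1 + 2*B)*(B + 1/(7 + B)) (D(B) = (B + 1/(7 + B))*(1 + 2*B) = (1 + 2*B)*(B + 1/(7 + B)))
-37*D(-3)*5 = -37*(1 + 2*(-3)**3 + 9*(-3) + 15*(-3)**2)/(7 - 3)*5 = -37*(1 + 2*(-27) - 27 + 15*9)/4*5 = -37*(1 - 54 - 27 + 135)/4*5 = -37*55/4*5 = -2035/4*5 = -10175/4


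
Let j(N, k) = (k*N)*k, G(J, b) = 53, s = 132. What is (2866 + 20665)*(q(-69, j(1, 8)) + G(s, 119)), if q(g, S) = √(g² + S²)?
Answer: 1247143 + 23531*√8857 ≈ 3.4617e+6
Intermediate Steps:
j(N, k) = N*k² (j(N, k) = (N*k)*k = N*k²)
q(g, S) = √(S² + g²)
(2866 + 20665)*(q(-69, j(1, 8)) + G(s, 119)) = (2866 + 20665)*(√((1*8²)² + (-69)²) + 53) = 23531*(√((1*64)² + 4761) + 53) = 23531*(√(64² + 4761) + 53) = 23531*(√(4096 + 4761) + 53) = 23531*(√8857 + 53) = 23531*(53 + √8857) = 1247143 + 23531*√8857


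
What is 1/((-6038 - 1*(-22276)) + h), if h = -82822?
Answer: -1/66584 ≈ -1.5019e-5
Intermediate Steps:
1/((-6038 - 1*(-22276)) + h) = 1/((-6038 - 1*(-22276)) - 82822) = 1/((-6038 + 22276) - 82822) = 1/(16238 - 82822) = 1/(-66584) = -1/66584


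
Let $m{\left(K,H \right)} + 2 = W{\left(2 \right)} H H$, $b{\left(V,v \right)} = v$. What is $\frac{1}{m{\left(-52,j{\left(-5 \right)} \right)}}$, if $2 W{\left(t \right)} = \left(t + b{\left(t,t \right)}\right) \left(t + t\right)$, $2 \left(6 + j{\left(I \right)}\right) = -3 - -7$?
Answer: $\frac{1}{126} \approx 0.0079365$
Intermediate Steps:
$j{\left(I \right)} = -4$ ($j{\left(I \right)} = -6 + \frac{-3 - -7}{2} = -6 + \frac{-3 + 7}{2} = -6 + \frac{1}{2} \cdot 4 = -6 + 2 = -4$)
$W{\left(t \right)} = 2 t^{2}$ ($W{\left(t \right)} = \frac{\left(t + t\right) \left(t + t\right)}{2} = \frac{2 t 2 t}{2} = \frac{4 t^{2}}{2} = 2 t^{2}$)
$m{\left(K,H \right)} = -2 + 8 H^{2}$ ($m{\left(K,H \right)} = -2 + 2 \cdot 2^{2} H H = -2 + 2 \cdot 4 H H = -2 + 8 H H = -2 + 8 H^{2}$)
$\frac{1}{m{\left(-52,j{\left(-5 \right)} \right)}} = \frac{1}{-2 + 8 \left(-4\right)^{2}} = \frac{1}{-2 + 8 \cdot 16} = \frac{1}{-2 + 128} = \frac{1}{126}$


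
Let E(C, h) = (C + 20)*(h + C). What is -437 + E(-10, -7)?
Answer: -607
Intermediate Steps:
E(C, h) = (20 + C)*(C + h)
-437 + E(-10, -7) = -437 + ((-10)² + 20*(-10) + 20*(-7) - 10*(-7)) = -437 + (100 - 200 - 140 + 70) = -437 - 170 = -607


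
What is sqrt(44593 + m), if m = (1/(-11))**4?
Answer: sqrt(652886114)/121 ≈ 211.17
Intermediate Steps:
m = 1/14641 (m = (-1/11)**4 = 1/14641 ≈ 6.8301e-5)
sqrt(44593 + m) = sqrt(44593 + 1/14641) = sqrt(652886114/14641) = sqrt(652886114)/121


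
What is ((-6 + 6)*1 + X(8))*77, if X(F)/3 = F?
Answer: 1848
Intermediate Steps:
X(F) = 3*F
((-6 + 6)*1 + X(8))*77 = ((-6 + 6)*1 + 3*8)*77 = (0*1 + 24)*77 = (0 + 24)*77 = 24*77 = 1848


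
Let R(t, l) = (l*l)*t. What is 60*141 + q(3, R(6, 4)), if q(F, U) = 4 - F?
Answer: 8461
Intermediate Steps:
R(t, l) = t*l**2 (R(t, l) = l**2*t = t*l**2)
60*141 + q(3, R(6, 4)) = 60*141 + (4 - 1*3) = 8460 + (4 - 3) = 8460 + 1 = 8461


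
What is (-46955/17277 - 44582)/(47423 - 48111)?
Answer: 770290169/11886576 ≈ 64.803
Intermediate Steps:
(-46955/17277 - 44582)/(47423 - 48111) = (-46955*1/17277 - 44582)/(-688) = (-46955/17277 - 44582)*(-1/688) = -770290169/17277*(-1/688) = 770290169/11886576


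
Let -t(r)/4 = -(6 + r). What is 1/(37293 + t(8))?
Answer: 1/37349 ≈ 2.6774e-5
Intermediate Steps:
t(r) = 24 + 4*r (t(r) = -(-4)*(6 + r) = -4*(-6 - r) = 24 + 4*r)
1/(37293 + t(8)) = 1/(37293 + (24 + 4*8)) = 1/(37293 + (24 + 32)) = 1/(37293 + 56) = 1/37349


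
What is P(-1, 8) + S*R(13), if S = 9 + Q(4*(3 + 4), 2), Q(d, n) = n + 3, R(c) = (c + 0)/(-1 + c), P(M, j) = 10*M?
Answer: 31/6 ≈ 5.1667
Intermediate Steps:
R(c) = c/(-1 + c)
Q(d, n) = 3 + n
S = 14 (S = 9 + (3 + 2) = 9 + 5 = 14)
P(-1, 8) + S*R(13) = 10*(-1) + 14*(13/(-1 + 13)) = -10 + 14*(13/12) = -10 + 91/6 = 31/6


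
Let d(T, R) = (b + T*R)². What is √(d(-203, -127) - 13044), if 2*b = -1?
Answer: √2658484545/2 ≈ 25780.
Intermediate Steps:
b = -½ (b = (½)*(-1) = -½ ≈ -0.50000)
d(T, R) = (-½ + R*T)² (d(T, R) = (-½ + T*R)² = (-½ + R*T)²)
√(d(-203, -127) - 13044) = √((-1 + 2*(-127)*(-203))²/4 - 13044) = √((-1 + 51562)²/4 - 13044) = √((¼)*51561² - 13044) = √((¼)*2658536721 - 13044) = √(2658536721/4 - 13044) = √(2658484545/4) = √2658484545/2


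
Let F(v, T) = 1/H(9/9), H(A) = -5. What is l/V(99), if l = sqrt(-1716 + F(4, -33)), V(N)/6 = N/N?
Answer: I*sqrt(42905)/30 ≈ 6.9045*I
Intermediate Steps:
F(v, T) = -1/5 (F(v, T) = 1/(-5) = -1/5)
V(N) = 6 (V(N) = 6*(N/N) = 6*1 = 6)
l = I*sqrt(42905)/5 (l = sqrt(-1716 - 1/5) = sqrt(-8581/5) = I*sqrt(42905)/5 ≈ 41.427*I)
l/V(99) = (I*sqrt(42905)/5)/6 = (I*sqrt(42905)/5)*(1/6) = I*sqrt(42905)/30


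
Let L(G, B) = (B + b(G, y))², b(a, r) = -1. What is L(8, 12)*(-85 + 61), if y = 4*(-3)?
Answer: -2904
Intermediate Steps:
y = -12
L(G, B) = (-1 + B)² (L(G, B) = (B - 1)² = (-1 + B)²)
L(8, 12)*(-85 + 61) = (-1 + 12)²*(-85 + 61) = 11²*(-24) = 121*(-24) = -2904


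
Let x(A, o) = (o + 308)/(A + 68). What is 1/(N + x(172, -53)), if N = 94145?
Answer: 16/1506337 ≈ 1.0622e-5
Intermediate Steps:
x(A, o) = (308 + o)/(68 + A)
1/(N + x(172, -53)) = 1/(94145 + (308 - 53)/(68 + 172)) = 1/(94145 + 255/240) = 1/(94145 + (1/240)*255) = 1/(94145 + 17/16) = 1/(1506337/16) = 16/1506337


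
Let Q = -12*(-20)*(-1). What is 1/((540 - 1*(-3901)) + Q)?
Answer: 1/4201 ≈ 0.00023804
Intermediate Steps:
Q = -240 (Q = 240*(-1) = -240)
1/((540 - 1*(-3901)) + Q) = 1/((540 - 1*(-3901)) - 240) = 1/((540 + 3901) - 240) = 1/(4441 - 240) = 1/4201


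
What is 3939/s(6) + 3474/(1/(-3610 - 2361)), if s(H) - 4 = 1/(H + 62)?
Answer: -145195910/7 ≈ -2.0742e+7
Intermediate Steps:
s(H) = 4 + 1/(62 + H) (s(H) = 4 + 1/(H + 62) = 4 + 1/(62 + H))
3939/s(6) + 3474/(1/(-3610 - 2361)) = 3939/(((249 + 4*6)/(62 + 6))) + 3474/(1/(-3610 - 2361)) = 3939/(((249 + 24)/68)) + 3474/(1/(-5971)) = 3939/(((1/68)*273)) + 3474/(-1/5971) = 3939/(273/68) + 3474*(-5971) = 3939*(68/273) - 20743254 = 6868/7 - 20743254 = -145195910/7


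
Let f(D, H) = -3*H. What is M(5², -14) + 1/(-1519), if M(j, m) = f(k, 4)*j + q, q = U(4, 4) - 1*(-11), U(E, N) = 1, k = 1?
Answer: -437473/1519 ≈ -288.00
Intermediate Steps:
q = 12 (q = 1 - 1*(-11) = 1 + 11 = 12)
M(j, m) = 12 - 12*j (M(j, m) = (-3*4)*j + 12 = -12*j + 12 = 12 - 12*j)
M(5², -14) + 1/(-1519) = (12 - 12*5²) + 1/(-1519) = (12 - 12*25) - 1/1519 = (12 - 300) - 1/1519 = -288 - 1/1519 = -437473/1519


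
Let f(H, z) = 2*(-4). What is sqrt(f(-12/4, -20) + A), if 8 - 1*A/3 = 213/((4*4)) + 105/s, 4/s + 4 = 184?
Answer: I*sqrt(227183)/4 ≈ 119.16*I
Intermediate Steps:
s = 1/45 (s = 4/(-4 + 184) = 4/180 = 4*(1/180) = 1/45 ≈ 0.022222)
f(H, z) = -8
A = -227055/16 (A = 24 - 3*(213/((4*4)) + 105/(1/45)) = 24 - 3*(213/16 + 105*45) = 24 - 3*(213*(1/16) + 4725) = 24 - 3*(213/16 + 4725) = 24 - 3*75813/16 = 24 - 227439/16 = -227055/16 ≈ -14191.)
sqrt(f(-12/4, -20) + A) = sqrt(-8 - 227055/16) = sqrt(-227183/16) = I*sqrt(227183)/4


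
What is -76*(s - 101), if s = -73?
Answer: 13224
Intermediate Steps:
-76*(s - 101) = -76*(-73 - 101) = -76*(-174) = 13224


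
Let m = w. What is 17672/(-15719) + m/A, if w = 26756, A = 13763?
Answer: 177357828/216340597 ≈ 0.81981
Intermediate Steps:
m = 26756
17672/(-15719) + m/A = 17672/(-15719) + 26756/13763 = 17672*(-1/15719) + 26756*(1/13763) = -17672/15719 + 26756/13763 = 177357828/216340597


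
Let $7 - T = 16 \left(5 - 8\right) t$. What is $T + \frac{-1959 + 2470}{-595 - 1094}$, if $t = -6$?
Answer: $- \frac{475120}{1689} \approx -281.3$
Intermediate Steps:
$T = -281$ ($T = 7 - 16 \left(5 - 8\right) \left(-6\right) = 7 - 16 \left(-3\right) \left(-6\right) = 7 - \left(-48\right) \left(-6\right) = 7 - 288 = -281$)
$T + \frac{-1959 + 2470}{-595 - 1094} = -281 + \frac{-1959 + 2470}{-595 - 1094} = -281 + \frac{511}{-1689} = -281 + 511 \left(- \frac{1}{1689}\right) = -281 - \frac{511}{1689} = - \frac{475120}{1689}$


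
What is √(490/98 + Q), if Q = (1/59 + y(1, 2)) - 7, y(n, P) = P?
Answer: √59/59 ≈ 0.13019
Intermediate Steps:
Q = -294/59 (Q = (1/59 + 2) - 7 = 119/59 - 7 = -294/59 ≈ -4.9830)
√(490/98 + Q) = √(490/98 - 294/59) = √(490*(1/98) - 294/59) = √(5 - 294/59) = √(1/59) = √59/59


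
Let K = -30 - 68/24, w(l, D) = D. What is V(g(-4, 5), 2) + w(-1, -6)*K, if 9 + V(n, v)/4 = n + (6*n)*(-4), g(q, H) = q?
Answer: 529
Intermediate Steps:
K = -197/6 (K = -30 - 68/24 = -30 - 1*17/6 = -30 - 17/6 = -197/6 ≈ -32.833)
V(n, v) = -36 - 92*n (V(n, v) = -36 + 4*(n + (6*n)*(-4)) = -36 + 4*(n - 24*n) = -36 + 4*(-23*n) = -36 - 92*n)
V(g(-4, 5), 2) + w(-1, -6)*K = (-36 - 92*(-4)) - 6*(-197/6) = (-36 + 368) + 197 = 332 + 197 = 529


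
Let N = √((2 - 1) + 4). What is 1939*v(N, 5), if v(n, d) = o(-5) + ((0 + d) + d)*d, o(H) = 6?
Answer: 108584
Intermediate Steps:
N = √5 (N = √(1 + 4) = √5 ≈ 2.2361)
v(n, d) = 6 + 2*d² (v(n, d) = 6 + ((0 + d) + d)*d = 6 + (d + d)*d = 6 + (2*d)*d = 6 + 2*d²)
1939*v(N, 5) = 1939*(6 + 2*5²) = 1939*(6 + 2*25) = 1939*(6 + 50) = 1939*56 = 108584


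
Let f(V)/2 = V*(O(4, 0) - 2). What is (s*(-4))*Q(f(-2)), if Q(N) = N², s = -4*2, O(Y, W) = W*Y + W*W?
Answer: 2048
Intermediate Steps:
O(Y, W) = W² + W*Y (O(Y, W) = W*Y + W² = W² + W*Y)
s = -8
f(V) = -4*V (f(V) = 2*(V*(0*(0 + 4) - 2)) = 2*(V*(0*4 - 2)) = 2*(V*(0 - 2)) = 2*(V*(-2)) = 2*(-2*V) = -4*V)
(s*(-4))*Q(f(-2)) = (-8*(-4))*(-4*(-2))² = 32*8² = 32*64 = 2048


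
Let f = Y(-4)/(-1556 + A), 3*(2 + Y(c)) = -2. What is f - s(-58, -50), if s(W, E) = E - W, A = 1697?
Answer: -3392/423 ≈ -8.0189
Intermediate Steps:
Y(c) = -8/3 (Y(c) = -2 + (⅓)*(-2) = -2 - ⅔ = -8/3)
f = -8/423 (f = -8/3/(-1556 + 1697) = -8/3/141 = (1/141)*(-8/3) = -8/423 ≈ -0.018913)
f - s(-58, -50) = -8/423 - (-50 - 1*(-58)) = -8/423 - (-50 + 58) = -8/423 - 1*8 = -8/423 - 8 = -3392/423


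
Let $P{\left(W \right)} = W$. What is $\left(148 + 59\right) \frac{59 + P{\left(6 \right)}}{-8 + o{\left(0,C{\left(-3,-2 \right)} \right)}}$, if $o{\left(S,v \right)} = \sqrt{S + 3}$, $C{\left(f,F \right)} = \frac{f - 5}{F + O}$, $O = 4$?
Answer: $- \frac{107640}{61} - \frac{13455 \sqrt{3}}{61} \approx -2146.6$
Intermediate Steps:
$C{\left(f,F \right)} = \frac{-5 + f}{4 + F}$ ($C{\left(f,F \right)} = \frac{f - 5}{F + 4} = \frac{-5 + f}{4 + F}$)
$o{\left(S,v \right)} = \sqrt{3 + S}$
$\left(148 + 59\right) \frac{59 + P{\left(6 \right)}}{-8 + o{\left(0,C{\left(-3,-2 \right)} \right)}} = \left(148 + 59\right) \frac{59 + 6}{-8 + \sqrt{3 + 0}} = 207 \frac{65}{-8 + \sqrt{3}} = \frac{13455}{-8 + \sqrt{3}}$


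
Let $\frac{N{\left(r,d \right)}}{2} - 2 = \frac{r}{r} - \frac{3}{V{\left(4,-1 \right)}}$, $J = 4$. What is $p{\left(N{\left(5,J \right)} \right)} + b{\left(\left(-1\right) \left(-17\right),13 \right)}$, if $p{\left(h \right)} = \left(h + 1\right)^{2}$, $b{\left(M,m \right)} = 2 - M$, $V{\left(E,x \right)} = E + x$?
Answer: $10$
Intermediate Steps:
$N{\left(r,d \right)} = 4$ ($N{\left(r,d \right)} = 4 + 2 \left(\frac{r}{r} - \frac{3}{4 - 1}\right) = 4 + 2 \left(1 - \frac{3}{3}\right) = 4 + 2 \left(1 - 1\right) = 4 + 2 \cdot 0 = 4 + 0 = 4$)
$p{\left(h \right)} = \left(1 + h\right)^{2}$
$p{\left(N{\left(5,J \right)} \right)} + b{\left(\left(-1\right) \left(-17\right),13 \right)} = \left(1 + 4\right)^{2} + \left(2 - \left(-1\right) \left(-17\right)\right) = 5^{2} + \left(2 - 17\right) = 25 + \left(2 - 17\right) = 25 - 15 = 10$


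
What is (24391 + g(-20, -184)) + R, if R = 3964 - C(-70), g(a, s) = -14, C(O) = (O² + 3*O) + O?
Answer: 23721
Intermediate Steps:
C(O) = O² + 4*O
R = -656 (R = 3964 - (-70)*(4 - 70) = 3964 - (-70)*(-66) = 3964 - 1*4620 = 3964 - 4620 = -656)
(24391 + g(-20, -184)) + R = (24391 - 14) - 656 = 24377 - 656 = 23721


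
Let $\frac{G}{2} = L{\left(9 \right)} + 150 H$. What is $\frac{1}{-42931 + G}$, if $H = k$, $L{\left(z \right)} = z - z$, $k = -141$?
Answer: $- \frac{1}{85231} \approx -1.1733 \cdot 10^{-5}$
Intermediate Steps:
$L{\left(z \right)} = 0$
$H = -141$
$G = -42300$ ($G = 2 \left(0 + 150 \left(-141\right)\right) = 2 \left(0 - 21150\right) = 2 \left(-21150\right) = -42300$)
$\frac{1}{-42931 + G} = \frac{1}{-42931 - 42300} = \frac{1}{-85231} = - \frac{1}{85231}$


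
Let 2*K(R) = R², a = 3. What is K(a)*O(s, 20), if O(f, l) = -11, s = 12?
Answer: -99/2 ≈ -49.500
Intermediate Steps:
K(R) = R²/2
K(a)*O(s, 20) = ((½)*3²)*(-11) = ((½)*9)*(-11) = (9/2)*(-11) = -99/2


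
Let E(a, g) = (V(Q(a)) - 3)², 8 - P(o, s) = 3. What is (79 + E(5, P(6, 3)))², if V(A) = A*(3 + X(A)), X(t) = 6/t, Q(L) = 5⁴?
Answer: 12439468003369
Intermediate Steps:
P(o, s) = 5 (P(o, s) = 8 - 1*3 = 8 - 3 = 5)
Q(L) = 625
V(A) = A*(3 + 6/A)
E(a, g) = 3526884 (E(a, g) = ((6 + 3*625) - 3)² = ((6 + 1875) - 3)² = (1881 - 3)² = 1878² = 3526884)
(79 + E(5, P(6, 3)))² = (79 + 3526884)² = 3526963² = 12439468003369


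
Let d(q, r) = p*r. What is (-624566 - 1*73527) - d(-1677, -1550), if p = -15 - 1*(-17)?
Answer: -694993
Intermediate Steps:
p = 2 (p = -15 + 17 = 2)
d(q, r) = 2*r
(-624566 - 1*73527) - d(-1677, -1550) = (-624566 - 1*73527) - 2*(-1550) = (-624566 - 73527) - 1*(-3100) = -698093 + 3100 = -694993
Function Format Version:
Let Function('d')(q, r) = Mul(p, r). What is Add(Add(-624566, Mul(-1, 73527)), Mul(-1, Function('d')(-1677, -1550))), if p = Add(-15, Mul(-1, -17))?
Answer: -694993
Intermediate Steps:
p = 2 (p = Add(-15, 17) = 2)
Function('d')(q, r) = Mul(2, r)
Add(Add(-624566, Mul(-1, 73527)), Mul(-1, Function('d')(-1677, -1550))) = Add(Add(-624566, Mul(-1, 73527)), Mul(-1, Mul(2, -1550))) = Add(Add(-624566, -73527), Mul(-1, -3100)) = Add(-698093, 3100) = -694993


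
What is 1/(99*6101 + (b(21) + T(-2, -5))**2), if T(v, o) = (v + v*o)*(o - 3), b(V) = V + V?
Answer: 1/604483 ≈ 1.6543e-6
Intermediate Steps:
b(V) = 2*V
T(v, o) = (-3 + o)*(v + o*v) (T(v, o) = (v + o*v)*(-3 + o) = (-3 + o)*(v + o*v))
1/(99*6101 + (b(21) + T(-2, -5))**2) = 1/(99*6101 + (2*21 - 2*(-3 + (-5)**2 - 2*(-5)))**2) = 1/(603999 + (42 - 2*(-3 + 25 + 10))**2) = 1/(603999 + (42 - 2*32)**2) = 1/(603999 + (42 - 64)**2) = 1/(603999 + (-22)**2) = 1/(603999 + 484) = 1/604483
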